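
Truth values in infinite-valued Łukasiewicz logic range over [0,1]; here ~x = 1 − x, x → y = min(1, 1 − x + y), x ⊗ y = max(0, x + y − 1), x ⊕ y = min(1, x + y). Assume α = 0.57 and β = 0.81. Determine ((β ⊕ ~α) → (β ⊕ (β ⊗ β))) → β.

0.81

~α = 1 − 0.57 = 0.43
β ⊕ ~α = min(1, 0.81 + 0.43) = min(1, 1.24) = 1.00
β ⊗ β = max(0, 0.81 + 0.81 − 1) = max(0, 0.62) = 0.62
β ⊕ (β ⊗ β) = min(1, 0.81 + 0.62) = min(1, 1.43) = 1.00
(β ⊕ ~α) → (β ⊕ (β ⊗ β)) = min(1, 1 − 1.00 + 1.00) = min(1, 1.00) = 1.00
((β ⊕ ~α) → (β ⊕ (β ⊗ β))) → β = min(1, 1 − 1.00 + 0.81) = min(1, 0.81) = 0.81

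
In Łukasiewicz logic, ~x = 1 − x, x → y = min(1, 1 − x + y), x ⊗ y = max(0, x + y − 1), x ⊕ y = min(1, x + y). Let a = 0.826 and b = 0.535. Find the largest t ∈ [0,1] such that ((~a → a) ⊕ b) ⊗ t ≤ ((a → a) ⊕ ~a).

1.000

~a = 1 − 0.826 = 0.174
~a → a = min(1, 1 − 0.174 + 0.826) = min(1, 1.652) = 1.000
(~a → a) ⊕ b = min(1, 1.000 + 0.535) = min(1, 1.535) = 1.000
So the left factor is (~a → a) ⊕ b = 1.000.
a → a = min(1, 1 − 0.826 + 0.826) = min(1, 1.000) = 1.000
(a → a) ⊕ ~a = min(1, 1.000 + 0.174) = min(1, 1.174) = 1.000
So the right-hand bound is (a → a) ⊕ ~a = 1.000.
The residuum of the Łukasiewicz t-norm gives the supremum: min(1, 1 − 1.000 + 1.000).
1 − 1.000 + 1.000 = 1.000, so t = min(1, 1.000) = 1.000.
Check: 1.000 ⊗ 1.000 = max(0, 1.000) = 1.000 ≤ 1.000.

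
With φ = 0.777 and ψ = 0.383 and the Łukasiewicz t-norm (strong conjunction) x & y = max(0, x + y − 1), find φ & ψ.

0.160

φ & ψ = max(0, 0.777 + 0.383 − 1) = max(0, 0.160) = 0.160
For comparison, the Gödel (minimum) t-norm min(x, y) would give 0.383.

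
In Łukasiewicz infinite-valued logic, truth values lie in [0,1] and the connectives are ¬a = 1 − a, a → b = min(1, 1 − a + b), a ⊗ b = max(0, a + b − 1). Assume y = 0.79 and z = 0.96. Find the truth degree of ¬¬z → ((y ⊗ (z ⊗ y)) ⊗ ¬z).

¬z = 1 − 0.96 = 0.04
¬¬z = 1 − 0.04 = 0.96
z ⊗ y = max(0, 0.96 + 0.79 − 1) = max(0, 0.75) = 0.75
y ⊗ (z ⊗ y) = max(0, 0.79 + 0.75 − 1) = max(0, 0.54) = 0.54
(y ⊗ (z ⊗ y)) ⊗ ¬z = max(0, 0.54 + 0.04 − 1) = max(0, -0.42) = 0.00
¬¬z → ((y ⊗ (z ⊗ y)) ⊗ ¬z) = min(1, 1 − 0.96 + 0.00) = min(1, 0.04) = 0.04

0.04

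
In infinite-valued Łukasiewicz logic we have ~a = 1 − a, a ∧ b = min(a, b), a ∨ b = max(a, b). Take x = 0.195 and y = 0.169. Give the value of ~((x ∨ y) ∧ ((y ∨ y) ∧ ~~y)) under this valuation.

x ∨ y = max(0.195, 0.169) = 0.195
y ∨ y = max(0.169, 0.169) = 0.169
~y = 1 − 0.169 = 0.831
~~y = 1 − 0.831 = 0.169
(y ∨ y) ∧ ~~y = min(0.169, 0.169) = 0.169
(x ∨ y) ∧ ((y ∨ y) ∧ ~~y) = min(0.195, 0.169) = 0.169
~((x ∨ y) ∧ ((y ∨ y) ∧ ~~y)) = 1 − 0.169 = 0.831

0.831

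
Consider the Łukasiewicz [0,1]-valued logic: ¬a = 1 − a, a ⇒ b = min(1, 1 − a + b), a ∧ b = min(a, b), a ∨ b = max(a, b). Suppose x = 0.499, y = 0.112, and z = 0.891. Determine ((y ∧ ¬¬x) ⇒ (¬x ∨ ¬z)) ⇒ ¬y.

0.888

¬x = 1 − 0.499 = 0.501
¬¬x = 1 − 0.501 = 0.499
y ∧ ¬¬x = min(0.112, 0.499) = 0.112
¬z = 1 − 0.891 = 0.109
¬x ∨ ¬z = max(0.501, 0.109) = 0.501
(y ∧ ¬¬x) ⇒ (¬x ∨ ¬z) = min(1, 1 − 0.112 + 0.501) = min(1, 1.389) = 1.000
¬y = 1 − 0.112 = 0.888
((y ∧ ¬¬x) ⇒ (¬x ∨ ¬z)) ⇒ ¬y = min(1, 1 − 1.000 + 0.888) = min(1, 0.888) = 0.888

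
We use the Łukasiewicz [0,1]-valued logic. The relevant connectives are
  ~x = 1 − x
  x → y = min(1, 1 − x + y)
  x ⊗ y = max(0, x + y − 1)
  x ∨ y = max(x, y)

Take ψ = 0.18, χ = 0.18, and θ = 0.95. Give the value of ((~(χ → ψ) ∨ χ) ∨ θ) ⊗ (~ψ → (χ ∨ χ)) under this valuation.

χ → ψ = min(1, 1 − 0.18 + 0.18) = min(1, 1.00) = 1.00
~(χ → ψ) = 1 − 1.00 = 0.00
~(χ → ψ) ∨ χ = max(0.00, 0.18) = 0.18
(~(χ → ψ) ∨ χ) ∨ θ = max(0.18, 0.95) = 0.95
~ψ = 1 − 0.18 = 0.82
χ ∨ χ = max(0.18, 0.18) = 0.18
~ψ → (χ ∨ χ) = min(1, 1 − 0.82 + 0.18) = min(1, 0.36) = 0.36
((~(χ → ψ) ∨ χ) ∨ θ) ⊗ (~ψ → (χ ∨ χ)) = max(0, 0.95 + 0.36 − 1) = max(0, 0.31) = 0.31

0.31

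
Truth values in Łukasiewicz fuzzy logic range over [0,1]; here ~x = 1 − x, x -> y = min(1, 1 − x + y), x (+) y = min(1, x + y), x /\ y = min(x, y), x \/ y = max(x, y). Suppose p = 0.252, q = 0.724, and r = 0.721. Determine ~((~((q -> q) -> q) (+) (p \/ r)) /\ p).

q -> q = min(1, 1 − 0.724 + 0.724) = min(1, 1.000) = 1.000
(q -> q) -> q = min(1, 1 − 1.000 + 0.724) = min(1, 0.724) = 0.724
~((q -> q) -> q) = 1 − 0.724 = 0.276
p \/ r = max(0.252, 0.721) = 0.721
~((q -> q) -> q) (+) (p \/ r) = min(1, 0.276 + 0.721) = min(1, 0.997) = 0.997
(~((q -> q) -> q) (+) (p \/ r)) /\ p = min(0.997, 0.252) = 0.252
~((~((q -> q) -> q) (+) (p \/ r)) /\ p) = 1 − 0.252 = 0.748

0.748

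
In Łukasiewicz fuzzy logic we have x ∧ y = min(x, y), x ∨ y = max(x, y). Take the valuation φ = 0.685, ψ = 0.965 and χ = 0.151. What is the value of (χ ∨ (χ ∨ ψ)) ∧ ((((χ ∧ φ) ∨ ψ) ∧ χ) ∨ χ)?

0.151

χ ∨ ψ = max(0.151, 0.965) = 0.965
χ ∨ (χ ∨ ψ) = max(0.151, 0.965) = 0.965
χ ∧ φ = min(0.151, 0.685) = 0.151
(χ ∧ φ) ∨ ψ = max(0.151, 0.965) = 0.965
((χ ∧ φ) ∨ ψ) ∧ χ = min(0.965, 0.151) = 0.151
(((χ ∧ φ) ∨ ψ) ∧ χ) ∨ χ = max(0.151, 0.151) = 0.151
(χ ∨ (χ ∨ ψ)) ∧ ((((χ ∧ φ) ∨ ψ) ∧ χ) ∨ χ) = min(0.965, 0.151) = 0.151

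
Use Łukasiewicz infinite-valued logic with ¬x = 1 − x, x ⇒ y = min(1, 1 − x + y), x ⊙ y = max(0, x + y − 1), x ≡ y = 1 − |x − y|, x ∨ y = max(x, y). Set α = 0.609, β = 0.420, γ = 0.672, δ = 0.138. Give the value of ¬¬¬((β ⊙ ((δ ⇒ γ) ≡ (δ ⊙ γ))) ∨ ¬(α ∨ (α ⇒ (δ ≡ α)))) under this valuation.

δ ⇒ γ = min(1, 1 − 0.138 + 0.672) = min(1, 1.534) = 1.000
δ ⊙ γ = max(0, 0.138 + 0.672 − 1) = max(0, -0.190) = 0.000
(δ ⇒ γ) ≡ (δ ⊙ γ) = 1 − |1.000 − 0.000| = 1 − 1.000 = 0.000
β ⊙ ((δ ⇒ γ) ≡ (δ ⊙ γ)) = max(0, 0.420 + 0.000 − 1) = max(0, -0.580) = 0.000
δ ≡ α = 1 − |0.138 − 0.609| = 1 − 0.471 = 0.529
α ⇒ (δ ≡ α) = min(1, 1 − 0.609 + 0.529) = min(1, 0.920) = 0.920
α ∨ (α ⇒ (δ ≡ α)) = max(0.609, 0.920) = 0.920
¬(α ∨ (α ⇒ (δ ≡ α))) = 1 − 0.920 = 0.080
(β ⊙ ((δ ⇒ γ) ≡ (δ ⊙ γ))) ∨ ¬(α ∨ (α ⇒ (δ ≡ α))) = max(0.000, 0.080) = 0.080
¬((β ⊙ ((δ ⇒ γ) ≡ (δ ⊙ γ))) ∨ ¬(α ∨ (α ⇒ (δ ≡ α)))) = 1 − 0.080 = 0.920
¬¬((β ⊙ ((δ ⇒ γ) ≡ (δ ⊙ γ))) ∨ ¬(α ∨ (α ⇒ (δ ≡ α)))) = 1 − 0.920 = 0.080
¬¬¬((β ⊙ ((δ ⇒ γ) ≡ (δ ⊙ γ))) ∨ ¬(α ∨ (α ⇒ (δ ≡ α)))) = 1 − 0.080 = 0.920

0.920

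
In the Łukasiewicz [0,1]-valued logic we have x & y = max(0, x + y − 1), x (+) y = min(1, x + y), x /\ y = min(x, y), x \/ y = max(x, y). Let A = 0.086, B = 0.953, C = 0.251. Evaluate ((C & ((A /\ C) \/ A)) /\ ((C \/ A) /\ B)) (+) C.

0.251

A /\ C = min(0.086, 0.251) = 0.086
(A /\ C) \/ A = max(0.086, 0.086) = 0.086
C & ((A /\ C) \/ A) = max(0, 0.251 + 0.086 − 1) = max(0, -0.663) = 0.000
C \/ A = max(0.251, 0.086) = 0.251
(C \/ A) /\ B = min(0.251, 0.953) = 0.251
(C & ((A /\ C) \/ A)) /\ ((C \/ A) /\ B) = min(0.000, 0.251) = 0.000
((C & ((A /\ C) \/ A)) /\ ((C \/ A) /\ B)) (+) C = min(1, 0.000 + 0.251) = min(1, 0.251) = 0.251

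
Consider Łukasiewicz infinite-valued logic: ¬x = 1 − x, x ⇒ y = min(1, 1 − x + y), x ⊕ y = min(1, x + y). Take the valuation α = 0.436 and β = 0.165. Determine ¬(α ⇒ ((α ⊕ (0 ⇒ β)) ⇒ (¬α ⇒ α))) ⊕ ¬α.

0 ⇒ β = min(1, 1 − 0.000 + 0.165) = min(1, 1.165) = 1.000
α ⊕ (0 ⇒ β) = min(1, 0.436 + 1.000) = min(1, 1.436) = 1.000
¬α = 1 − 0.436 = 0.564
¬α ⇒ α = min(1, 1 − 0.564 + 0.436) = min(1, 0.872) = 0.872
(α ⊕ (0 ⇒ β)) ⇒ (¬α ⇒ α) = min(1, 1 − 1.000 + 0.872) = min(1, 0.872) = 0.872
α ⇒ ((α ⊕ (0 ⇒ β)) ⇒ (¬α ⇒ α)) = min(1, 1 − 0.436 + 0.872) = min(1, 1.436) = 1.000
¬(α ⇒ ((α ⊕ (0 ⇒ β)) ⇒ (¬α ⇒ α))) = 1 − 1.000 = 0.000
¬(α ⇒ ((α ⊕ (0 ⇒ β)) ⇒ (¬α ⇒ α))) ⊕ ¬α = min(1, 0.000 + 0.564) = min(1, 0.564) = 0.564

0.564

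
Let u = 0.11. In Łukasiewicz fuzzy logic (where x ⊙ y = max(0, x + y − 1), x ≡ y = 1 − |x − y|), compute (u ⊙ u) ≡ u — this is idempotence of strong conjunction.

0.89

u ⊙ u = max(0, 0.11 + 0.11 − 1) = max(0, -0.78) = 0.00
(u ⊙ u) ≡ u = 1 − |0.00 − 0.11| = 1 − 0.11 = 0.89
(The value 0.89 < 1 shows this instance is not satisfied; fails in Ł∞ since a ⊗ a = max(0, 2a−1) ≠ a in general.)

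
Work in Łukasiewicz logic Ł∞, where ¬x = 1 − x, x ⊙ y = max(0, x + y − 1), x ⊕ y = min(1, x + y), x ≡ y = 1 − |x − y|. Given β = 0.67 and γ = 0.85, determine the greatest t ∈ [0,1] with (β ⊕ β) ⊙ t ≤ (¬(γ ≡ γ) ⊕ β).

0.67

β ⊕ β = min(1, 0.67 + 0.67) = min(1, 1.34) = 1.00
So the left factor is β ⊕ β = 1.00.
γ ≡ γ = 1 − |0.85 − 0.85| = 1 − 0.00 = 1.00
¬(γ ≡ γ) = 1 − 1.00 = 0.00
¬(γ ≡ γ) ⊕ β = min(1, 0.00 + 0.67) = min(1, 0.67) = 0.67
So the right-hand bound is ¬(γ ≡ γ) ⊕ β = 0.67.
The residuum of the Łukasiewicz t-norm gives the supremum: min(1, 1 − 1.00 + 0.67).
1 − 1.00 + 0.67 = 0.67, so t = min(1, 0.67) = 0.67.
Check: 1.00 ⊙ 0.67 = max(0, 0.67) = 0.67 ≤ 0.67.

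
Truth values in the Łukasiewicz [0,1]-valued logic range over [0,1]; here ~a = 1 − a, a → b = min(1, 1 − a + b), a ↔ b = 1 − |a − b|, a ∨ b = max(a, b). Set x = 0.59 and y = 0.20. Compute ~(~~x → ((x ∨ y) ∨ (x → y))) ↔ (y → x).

0.00

~x = 1 − 0.59 = 0.41
~~x = 1 − 0.41 = 0.59
x ∨ y = max(0.59, 0.20) = 0.59
x → y = min(1, 1 − 0.59 + 0.20) = min(1, 0.61) = 0.61
(x ∨ y) ∨ (x → y) = max(0.59, 0.61) = 0.61
~~x → ((x ∨ y) ∨ (x → y)) = min(1, 1 − 0.59 + 0.61) = min(1, 1.02) = 1.00
~(~~x → ((x ∨ y) ∨ (x → y))) = 1 − 1.00 = 0.00
y → x = min(1, 1 − 0.20 + 0.59) = min(1, 1.39) = 1.00
~(~~x → ((x ∨ y) ∨ (x → y))) ↔ (y → x) = 1 − |0.00 − 1.00| = 1 − 1.00 = 0.00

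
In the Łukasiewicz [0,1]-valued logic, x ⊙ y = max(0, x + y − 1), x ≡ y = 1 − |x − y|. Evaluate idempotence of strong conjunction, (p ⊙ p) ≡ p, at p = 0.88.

0.88

p ⊙ p = max(0, 0.88 + 0.88 − 1) = max(0, 0.76) = 0.76
(p ⊙ p) ≡ p = 1 − |0.76 − 0.88| = 1 − 0.12 = 0.88
(The value 0.88 < 1 shows this instance is not satisfied; fails in Ł∞ since a ⊗ a = max(0, 2a−1) ≠ a in general.)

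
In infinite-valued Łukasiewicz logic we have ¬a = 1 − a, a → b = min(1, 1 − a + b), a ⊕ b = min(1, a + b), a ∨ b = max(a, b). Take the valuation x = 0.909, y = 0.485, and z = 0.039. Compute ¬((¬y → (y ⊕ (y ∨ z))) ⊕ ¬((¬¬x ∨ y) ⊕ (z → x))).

0.000

¬y = 1 − 0.485 = 0.515
y ∨ z = max(0.485, 0.039) = 0.485
y ⊕ (y ∨ z) = min(1, 0.485 + 0.485) = min(1, 0.970) = 0.970
¬y → (y ⊕ (y ∨ z)) = min(1, 1 − 0.515 + 0.970) = min(1, 1.455) = 1.000
¬x = 1 − 0.909 = 0.091
¬¬x = 1 − 0.091 = 0.909
¬¬x ∨ y = max(0.909, 0.485) = 0.909
z → x = min(1, 1 − 0.039 + 0.909) = min(1, 1.870) = 1.000
(¬¬x ∨ y) ⊕ (z → x) = min(1, 0.909 + 1.000) = min(1, 1.909) = 1.000
¬((¬¬x ∨ y) ⊕ (z → x)) = 1 − 1.000 = 0.000
(¬y → (y ⊕ (y ∨ z))) ⊕ ¬((¬¬x ∨ y) ⊕ (z → x)) = min(1, 1.000 + 0.000) = min(1, 1.000) = 1.000
¬((¬y → (y ⊕ (y ∨ z))) ⊕ ¬((¬¬x ∨ y) ⊕ (z → x))) = 1 − 1.000 = 0.000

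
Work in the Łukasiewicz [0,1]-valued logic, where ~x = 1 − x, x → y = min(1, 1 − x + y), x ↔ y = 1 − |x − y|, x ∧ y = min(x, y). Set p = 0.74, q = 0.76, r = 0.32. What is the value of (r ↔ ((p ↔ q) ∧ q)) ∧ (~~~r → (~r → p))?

p ↔ q = 1 − |0.74 − 0.76| = 1 − 0.02 = 0.98
(p ↔ q) ∧ q = min(0.98, 0.76) = 0.76
r ↔ ((p ↔ q) ∧ q) = 1 − |0.32 − 0.76| = 1 − 0.44 = 0.56
~r = 1 − 0.32 = 0.68
~~r = 1 − 0.68 = 0.32
~~~r = 1 − 0.32 = 0.68
~r → p = min(1, 1 − 0.68 + 0.74) = min(1, 1.06) = 1.00
~~~r → (~r → p) = min(1, 1 − 0.68 + 1.00) = min(1, 1.32) = 1.00
(r ↔ ((p ↔ q) ∧ q)) ∧ (~~~r → (~r → p)) = min(0.56, 1.00) = 0.56

0.56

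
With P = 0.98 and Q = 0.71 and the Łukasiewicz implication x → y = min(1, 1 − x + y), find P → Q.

0.73

P → Q = min(1, 1 − 0.98 + 0.71) = min(1, 0.73) = 0.73
For comparison, the Gödel implication (1 if x ≤ y else y) would give 0.71.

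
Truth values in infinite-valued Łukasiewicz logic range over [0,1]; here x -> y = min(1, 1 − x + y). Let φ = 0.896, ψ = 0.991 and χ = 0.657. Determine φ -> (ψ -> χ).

ψ -> χ = min(1, 1 − 0.991 + 0.657) = min(1, 0.666) = 0.666
φ -> (ψ -> χ) = min(1, 1 − 0.896 + 0.666) = min(1, 0.770) = 0.770

0.770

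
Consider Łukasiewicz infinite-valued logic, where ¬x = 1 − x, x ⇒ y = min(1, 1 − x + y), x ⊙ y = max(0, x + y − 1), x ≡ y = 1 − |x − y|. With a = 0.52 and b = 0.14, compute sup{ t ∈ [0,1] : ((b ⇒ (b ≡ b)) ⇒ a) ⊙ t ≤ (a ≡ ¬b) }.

1.00

b ≡ b = 1 − |0.14 − 0.14| = 1 − 0.00 = 1.00
b ⇒ (b ≡ b) = min(1, 1 − 0.14 + 1.00) = min(1, 1.86) = 1.00
(b ⇒ (b ≡ b)) ⇒ a = min(1, 1 − 1.00 + 0.52) = min(1, 0.52) = 0.52
So the left factor is (b ⇒ (b ≡ b)) ⇒ a = 0.52.
¬b = 1 − 0.14 = 0.86
a ≡ ¬b = 1 − |0.52 − 0.86| = 1 − 0.34 = 0.66
So the right-hand bound is a ≡ ¬b = 0.66.
The residuum of the Łukasiewicz t-norm gives the supremum: min(1, 1 − 0.52 + 0.66).
1 − 0.52 + 0.66 = 1.14, so t = min(1, 1.14) = 1.00.
Check: 0.52 ⊙ 1.00 = max(0, 0.52) = 0.52 ≤ 0.66.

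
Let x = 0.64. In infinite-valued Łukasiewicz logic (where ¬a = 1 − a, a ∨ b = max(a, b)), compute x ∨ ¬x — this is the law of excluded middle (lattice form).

¬x = 1 − 0.64 = 0.36
x ∨ ¬x = max(0.64, 0.36) = 0.64
(The value 0.64 < 1 shows this instance is not satisfied; not a Ł∞-tautology — its value is max(a, 1−a).)

0.64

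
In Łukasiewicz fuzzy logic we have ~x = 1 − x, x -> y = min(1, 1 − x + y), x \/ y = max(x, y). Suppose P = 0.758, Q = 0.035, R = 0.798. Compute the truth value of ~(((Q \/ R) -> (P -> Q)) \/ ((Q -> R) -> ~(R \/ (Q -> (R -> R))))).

Q \/ R = max(0.035, 0.798) = 0.798
P -> Q = min(1, 1 − 0.758 + 0.035) = min(1, 0.277) = 0.277
(Q \/ R) -> (P -> Q) = min(1, 1 − 0.798 + 0.277) = min(1, 0.479) = 0.479
Q -> R = min(1, 1 − 0.035 + 0.798) = min(1, 1.763) = 1.000
R -> R = min(1, 1 − 0.798 + 0.798) = min(1, 1.000) = 1.000
Q -> (R -> R) = min(1, 1 − 0.035 + 1.000) = min(1, 1.965) = 1.000
R \/ (Q -> (R -> R)) = max(0.798, 1.000) = 1.000
~(R \/ (Q -> (R -> R))) = 1 − 1.000 = 0.000
(Q -> R) -> ~(R \/ (Q -> (R -> R))) = min(1, 1 − 1.000 + 0.000) = min(1, 0.000) = 0.000
((Q \/ R) -> (P -> Q)) \/ ((Q -> R) -> ~(R \/ (Q -> (R -> R)))) = max(0.479, 0.000) = 0.479
~(((Q \/ R) -> (P -> Q)) \/ ((Q -> R) -> ~(R \/ (Q -> (R -> R))))) = 1 − 0.479 = 0.521

0.521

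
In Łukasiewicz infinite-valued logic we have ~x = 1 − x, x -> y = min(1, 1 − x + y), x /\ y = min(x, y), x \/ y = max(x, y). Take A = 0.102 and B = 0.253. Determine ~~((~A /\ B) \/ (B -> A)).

~A = 1 − 0.102 = 0.898
~A /\ B = min(0.898, 0.253) = 0.253
B -> A = min(1, 1 − 0.253 + 0.102) = min(1, 0.849) = 0.849
(~A /\ B) \/ (B -> A) = max(0.253, 0.849) = 0.849
~((~A /\ B) \/ (B -> A)) = 1 − 0.849 = 0.151
~~((~A /\ B) \/ (B -> A)) = 1 − 0.151 = 0.849

0.849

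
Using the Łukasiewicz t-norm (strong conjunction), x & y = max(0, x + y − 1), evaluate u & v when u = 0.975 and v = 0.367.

0.342

u & v = max(0, 0.975 + 0.367 − 1) = max(0, 0.342) = 0.342
For comparison, the Gödel (minimum) t-norm min(x, y) would give 0.367.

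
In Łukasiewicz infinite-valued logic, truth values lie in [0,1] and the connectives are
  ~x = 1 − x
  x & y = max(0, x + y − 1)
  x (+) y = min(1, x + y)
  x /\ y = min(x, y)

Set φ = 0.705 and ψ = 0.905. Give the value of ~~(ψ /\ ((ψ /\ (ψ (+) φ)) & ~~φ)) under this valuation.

ψ (+) φ = min(1, 0.905 + 0.705) = min(1, 1.610) = 1.000
ψ /\ (ψ (+) φ) = min(0.905, 1.000) = 0.905
~φ = 1 − 0.705 = 0.295
~~φ = 1 − 0.295 = 0.705
(ψ /\ (ψ (+) φ)) & ~~φ = max(0, 0.905 + 0.705 − 1) = max(0, 0.610) = 0.610
ψ /\ ((ψ /\ (ψ (+) φ)) & ~~φ) = min(0.905, 0.610) = 0.610
~(ψ /\ ((ψ /\ (ψ (+) φ)) & ~~φ)) = 1 − 0.610 = 0.390
~~(ψ /\ ((ψ /\ (ψ (+) φ)) & ~~φ)) = 1 − 0.390 = 0.610

0.610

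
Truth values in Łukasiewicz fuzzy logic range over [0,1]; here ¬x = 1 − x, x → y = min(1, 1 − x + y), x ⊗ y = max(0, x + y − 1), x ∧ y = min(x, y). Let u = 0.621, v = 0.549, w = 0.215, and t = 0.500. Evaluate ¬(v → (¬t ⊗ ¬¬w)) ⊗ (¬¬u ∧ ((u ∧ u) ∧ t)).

0.049

¬t = 1 − 0.500 = 0.500
¬w = 1 − 0.215 = 0.785
¬¬w = 1 − 0.785 = 0.215
¬t ⊗ ¬¬w = max(0, 0.500 + 0.215 − 1) = max(0, -0.285) = 0.000
v → (¬t ⊗ ¬¬w) = min(1, 1 − 0.549 + 0.000) = min(1, 0.451) = 0.451
¬(v → (¬t ⊗ ¬¬w)) = 1 − 0.451 = 0.549
¬u = 1 − 0.621 = 0.379
¬¬u = 1 − 0.379 = 0.621
u ∧ u = min(0.621, 0.621) = 0.621
(u ∧ u) ∧ t = min(0.621, 0.500) = 0.500
¬¬u ∧ ((u ∧ u) ∧ t) = min(0.621, 0.500) = 0.500
¬(v → (¬t ⊗ ¬¬w)) ⊗ (¬¬u ∧ ((u ∧ u) ∧ t)) = max(0, 0.549 + 0.500 − 1) = max(0, 0.049) = 0.049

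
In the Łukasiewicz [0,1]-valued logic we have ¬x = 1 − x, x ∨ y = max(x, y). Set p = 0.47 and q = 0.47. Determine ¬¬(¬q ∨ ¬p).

¬q = 1 − 0.47 = 0.53
¬p = 1 − 0.47 = 0.53
¬q ∨ ¬p = max(0.53, 0.53) = 0.53
¬(¬q ∨ ¬p) = 1 − 0.53 = 0.47
¬¬(¬q ∨ ¬p) = 1 − 0.47 = 0.53

0.53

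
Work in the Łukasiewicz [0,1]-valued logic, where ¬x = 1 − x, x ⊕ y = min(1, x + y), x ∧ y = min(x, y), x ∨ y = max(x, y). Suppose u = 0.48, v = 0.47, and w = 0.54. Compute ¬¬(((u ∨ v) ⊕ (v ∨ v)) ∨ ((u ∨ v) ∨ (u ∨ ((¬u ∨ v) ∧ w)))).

u ∨ v = max(0.48, 0.47) = 0.48
v ∨ v = max(0.47, 0.47) = 0.47
(u ∨ v) ⊕ (v ∨ v) = min(1, 0.48 + 0.47) = min(1, 0.95) = 0.95
¬u = 1 − 0.48 = 0.52
¬u ∨ v = max(0.52, 0.47) = 0.52
(¬u ∨ v) ∧ w = min(0.52, 0.54) = 0.52
u ∨ ((¬u ∨ v) ∧ w) = max(0.48, 0.52) = 0.52
(u ∨ v) ∨ (u ∨ ((¬u ∨ v) ∧ w)) = max(0.48, 0.52) = 0.52
((u ∨ v) ⊕ (v ∨ v)) ∨ ((u ∨ v) ∨ (u ∨ ((¬u ∨ v) ∧ w))) = max(0.95, 0.52) = 0.95
¬(((u ∨ v) ⊕ (v ∨ v)) ∨ ((u ∨ v) ∨ (u ∨ ((¬u ∨ v) ∧ w)))) = 1 − 0.95 = 0.05
¬¬(((u ∨ v) ⊕ (v ∨ v)) ∨ ((u ∨ v) ∨ (u ∨ ((¬u ∨ v) ∧ w)))) = 1 − 0.05 = 0.95

0.95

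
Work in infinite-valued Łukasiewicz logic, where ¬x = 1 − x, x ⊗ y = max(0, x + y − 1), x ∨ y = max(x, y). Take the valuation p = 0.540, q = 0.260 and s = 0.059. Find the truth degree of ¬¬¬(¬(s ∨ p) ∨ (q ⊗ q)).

0.540

s ∨ p = max(0.059, 0.540) = 0.540
¬(s ∨ p) = 1 − 0.540 = 0.460
q ⊗ q = max(0, 0.260 + 0.260 − 1) = max(0, -0.480) = 0.000
¬(s ∨ p) ∨ (q ⊗ q) = max(0.460, 0.000) = 0.460
¬(¬(s ∨ p) ∨ (q ⊗ q)) = 1 − 0.460 = 0.540
¬¬(¬(s ∨ p) ∨ (q ⊗ q)) = 1 − 0.540 = 0.460
¬¬¬(¬(s ∨ p) ∨ (q ⊗ q)) = 1 − 0.460 = 0.540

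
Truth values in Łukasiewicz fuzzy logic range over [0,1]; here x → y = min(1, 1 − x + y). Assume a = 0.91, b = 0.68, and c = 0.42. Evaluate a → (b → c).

0.83

b → c = min(1, 1 − 0.68 + 0.42) = min(1, 0.74) = 0.74
a → (b → c) = min(1, 1 − 0.91 + 0.74) = min(1, 0.83) = 0.83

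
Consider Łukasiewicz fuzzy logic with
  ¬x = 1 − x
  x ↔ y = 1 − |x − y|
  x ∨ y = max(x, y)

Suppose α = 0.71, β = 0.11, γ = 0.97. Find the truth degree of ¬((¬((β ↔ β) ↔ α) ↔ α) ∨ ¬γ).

0.42

β ↔ β = 1 − |0.11 − 0.11| = 1 − 0.00 = 1.00
(β ↔ β) ↔ α = 1 − |1.00 − 0.71| = 1 − 0.29 = 0.71
¬((β ↔ β) ↔ α) = 1 − 0.71 = 0.29
¬((β ↔ β) ↔ α) ↔ α = 1 − |0.29 − 0.71| = 1 − 0.42 = 0.58
¬γ = 1 − 0.97 = 0.03
(¬((β ↔ β) ↔ α) ↔ α) ∨ ¬γ = max(0.58, 0.03) = 0.58
¬((¬((β ↔ β) ↔ α) ↔ α) ∨ ¬γ) = 1 − 0.58 = 0.42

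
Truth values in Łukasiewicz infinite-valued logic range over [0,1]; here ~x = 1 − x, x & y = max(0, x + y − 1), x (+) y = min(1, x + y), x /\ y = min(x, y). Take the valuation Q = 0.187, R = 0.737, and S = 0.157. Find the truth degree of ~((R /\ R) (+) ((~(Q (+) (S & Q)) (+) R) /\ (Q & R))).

0.263

R /\ R = min(0.737, 0.737) = 0.737
S & Q = max(0, 0.157 + 0.187 − 1) = max(0, -0.656) = 0.000
Q (+) (S & Q) = min(1, 0.187 + 0.000) = min(1, 0.187) = 0.187
~(Q (+) (S & Q)) = 1 − 0.187 = 0.813
~(Q (+) (S & Q)) (+) R = min(1, 0.813 + 0.737) = min(1, 1.550) = 1.000
Q & R = max(0, 0.187 + 0.737 − 1) = max(0, -0.076) = 0.000
(~(Q (+) (S & Q)) (+) R) /\ (Q & R) = min(1.000, 0.000) = 0.000
(R /\ R) (+) ((~(Q (+) (S & Q)) (+) R) /\ (Q & R)) = min(1, 0.737 + 0.000) = min(1, 0.737) = 0.737
~((R /\ R) (+) ((~(Q (+) (S & Q)) (+) R) /\ (Q & R))) = 1 − 0.737 = 0.263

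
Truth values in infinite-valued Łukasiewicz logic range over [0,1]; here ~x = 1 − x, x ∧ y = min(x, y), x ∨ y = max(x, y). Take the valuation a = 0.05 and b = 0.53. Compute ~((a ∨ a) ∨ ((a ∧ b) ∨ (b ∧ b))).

0.47

a ∨ a = max(0.05, 0.05) = 0.05
a ∧ b = min(0.05, 0.53) = 0.05
b ∧ b = min(0.53, 0.53) = 0.53
(a ∧ b) ∨ (b ∧ b) = max(0.05, 0.53) = 0.53
(a ∨ a) ∨ ((a ∧ b) ∨ (b ∧ b)) = max(0.05, 0.53) = 0.53
~((a ∨ a) ∨ ((a ∧ b) ∨ (b ∧ b))) = 1 − 0.53 = 0.47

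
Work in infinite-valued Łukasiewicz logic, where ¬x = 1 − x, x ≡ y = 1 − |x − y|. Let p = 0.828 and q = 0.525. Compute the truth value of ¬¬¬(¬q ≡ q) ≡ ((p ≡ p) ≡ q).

0.525

¬q = 1 − 0.525 = 0.475
¬q ≡ q = 1 − |0.475 − 0.525| = 1 − 0.050 = 0.950
¬(¬q ≡ q) = 1 − 0.950 = 0.050
¬¬(¬q ≡ q) = 1 − 0.050 = 0.950
¬¬¬(¬q ≡ q) = 1 − 0.950 = 0.050
p ≡ p = 1 − |0.828 − 0.828| = 1 − 0.000 = 1.000
(p ≡ p) ≡ q = 1 − |1.000 − 0.525| = 1 − 0.475 = 0.525
¬¬¬(¬q ≡ q) ≡ ((p ≡ p) ≡ q) = 1 − |0.050 − 0.525| = 1 − 0.475 = 0.525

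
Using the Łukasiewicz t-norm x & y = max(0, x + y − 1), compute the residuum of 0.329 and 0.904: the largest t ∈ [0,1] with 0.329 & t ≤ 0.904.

1.000

The residuum of the Łukasiewicz t-norm gives the supremum: min(1, 1 − 0.329 + 0.904).
1 − 0.329 + 0.904 = 1.575, so t = min(1, 1.575) = 1.000.
Check: 0.329 & 1.000 = max(0, 0.329) = 0.329 ≤ 0.904.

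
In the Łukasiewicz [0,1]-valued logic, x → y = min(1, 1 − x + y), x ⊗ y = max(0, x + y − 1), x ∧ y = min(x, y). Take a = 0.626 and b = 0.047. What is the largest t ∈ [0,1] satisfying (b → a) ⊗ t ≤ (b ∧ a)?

b → a = min(1, 1 − 0.047 + 0.626) = min(1, 1.579) = 1.000
So the left factor is b → a = 1.000.
b ∧ a = min(0.047, 0.626) = 0.047
So the right-hand bound is b ∧ a = 0.047.
The residuum of the Łukasiewicz t-norm gives the supremum: min(1, 1 − 1.000 + 0.047).
1 − 1.000 + 0.047 = 0.047, so t = min(1, 0.047) = 0.047.
Check: 1.000 ⊗ 0.047 = max(0, 0.047) = 0.047 ≤ 0.047.

0.047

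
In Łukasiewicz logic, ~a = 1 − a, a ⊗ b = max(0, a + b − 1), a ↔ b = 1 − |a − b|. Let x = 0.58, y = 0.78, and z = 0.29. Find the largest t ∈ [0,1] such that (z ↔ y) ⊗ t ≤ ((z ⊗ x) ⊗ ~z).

0.49

z ↔ y = 1 − |0.29 − 0.78| = 1 − 0.49 = 0.51
So the left factor is z ↔ y = 0.51.
z ⊗ x = max(0, 0.29 + 0.58 − 1) = max(0, -0.13) = 0.00
~z = 1 − 0.29 = 0.71
(z ⊗ x) ⊗ ~z = max(0, 0.00 + 0.71 − 1) = max(0, -0.29) = 0.00
So the right-hand bound is (z ⊗ x) ⊗ ~z = 0.00.
The residuum of the Łukasiewicz t-norm gives the supremum: min(1, 1 − 0.51 + 0.00).
1 − 0.51 + 0.00 = 0.49, so t = min(1, 0.49) = 0.49.
Check: 0.51 ⊗ 0.49 = max(0, 0.00) = 0.00 ≤ 0.00.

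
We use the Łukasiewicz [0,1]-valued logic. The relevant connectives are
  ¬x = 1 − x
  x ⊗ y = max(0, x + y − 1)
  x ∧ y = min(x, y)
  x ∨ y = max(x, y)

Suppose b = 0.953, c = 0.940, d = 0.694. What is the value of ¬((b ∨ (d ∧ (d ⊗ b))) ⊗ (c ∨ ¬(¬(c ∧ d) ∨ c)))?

d ⊗ b = max(0, 0.694 + 0.953 − 1) = max(0, 0.647) = 0.647
d ∧ (d ⊗ b) = min(0.694, 0.647) = 0.647
b ∨ (d ∧ (d ⊗ b)) = max(0.953, 0.647) = 0.953
c ∧ d = min(0.940, 0.694) = 0.694
¬(c ∧ d) = 1 − 0.694 = 0.306
¬(c ∧ d) ∨ c = max(0.306, 0.940) = 0.940
¬(¬(c ∧ d) ∨ c) = 1 − 0.940 = 0.060
c ∨ ¬(¬(c ∧ d) ∨ c) = max(0.940, 0.060) = 0.940
(b ∨ (d ∧ (d ⊗ b))) ⊗ (c ∨ ¬(¬(c ∧ d) ∨ c)) = max(0, 0.953 + 0.940 − 1) = max(0, 0.893) = 0.893
¬((b ∨ (d ∧ (d ⊗ b))) ⊗ (c ∨ ¬(¬(c ∧ d) ∨ c))) = 1 − 0.893 = 0.107

0.107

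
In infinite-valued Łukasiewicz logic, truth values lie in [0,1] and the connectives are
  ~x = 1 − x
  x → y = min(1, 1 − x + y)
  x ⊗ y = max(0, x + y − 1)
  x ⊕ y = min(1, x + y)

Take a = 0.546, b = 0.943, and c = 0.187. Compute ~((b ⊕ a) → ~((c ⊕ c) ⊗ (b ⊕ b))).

b ⊕ a = min(1, 0.943 + 0.546) = min(1, 1.489) = 1.000
c ⊕ c = min(1, 0.187 + 0.187) = min(1, 0.374) = 0.374
b ⊕ b = min(1, 0.943 + 0.943) = min(1, 1.886) = 1.000
(c ⊕ c) ⊗ (b ⊕ b) = max(0, 0.374 + 1.000 − 1) = max(0, 0.374) = 0.374
~((c ⊕ c) ⊗ (b ⊕ b)) = 1 − 0.374 = 0.626
(b ⊕ a) → ~((c ⊕ c) ⊗ (b ⊕ b)) = min(1, 1 − 1.000 + 0.626) = min(1, 0.626) = 0.626
~((b ⊕ a) → ~((c ⊕ c) ⊗ (b ⊕ b))) = 1 − 0.626 = 0.374

0.374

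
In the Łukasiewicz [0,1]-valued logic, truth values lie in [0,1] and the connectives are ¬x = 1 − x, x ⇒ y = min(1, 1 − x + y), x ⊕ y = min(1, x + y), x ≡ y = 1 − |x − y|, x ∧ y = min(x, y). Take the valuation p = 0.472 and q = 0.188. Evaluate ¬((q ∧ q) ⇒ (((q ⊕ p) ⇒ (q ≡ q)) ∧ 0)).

0.188

q ∧ q = min(0.188, 0.188) = 0.188
q ⊕ p = min(1, 0.188 + 0.472) = min(1, 0.660) = 0.660
q ≡ q = 1 − |0.188 − 0.188| = 1 − 0.000 = 1.000
(q ⊕ p) ⇒ (q ≡ q) = min(1, 1 − 0.660 + 1.000) = min(1, 1.340) = 1.000
((q ⊕ p) ⇒ (q ≡ q)) ∧ 0 = min(1.000, 0.000) = 0.000
(q ∧ q) ⇒ (((q ⊕ p) ⇒ (q ≡ q)) ∧ 0) = min(1, 1 − 0.188 + 0.000) = min(1, 0.812) = 0.812
¬((q ∧ q) ⇒ (((q ⊕ p) ⇒ (q ≡ q)) ∧ 0)) = 1 − 0.812 = 0.188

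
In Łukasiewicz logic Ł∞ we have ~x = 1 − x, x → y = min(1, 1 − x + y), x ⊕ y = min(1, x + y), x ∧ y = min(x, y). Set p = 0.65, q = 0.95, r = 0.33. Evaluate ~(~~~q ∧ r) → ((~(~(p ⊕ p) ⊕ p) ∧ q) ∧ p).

~q = 1 − 0.95 = 0.05
~~q = 1 − 0.05 = 0.95
~~~q = 1 − 0.95 = 0.05
~~~q ∧ r = min(0.05, 0.33) = 0.05
~(~~~q ∧ r) = 1 − 0.05 = 0.95
p ⊕ p = min(1, 0.65 + 0.65) = min(1, 1.30) = 1.00
~(p ⊕ p) = 1 − 1.00 = 0.00
~(p ⊕ p) ⊕ p = min(1, 0.00 + 0.65) = min(1, 0.65) = 0.65
~(~(p ⊕ p) ⊕ p) = 1 − 0.65 = 0.35
~(~(p ⊕ p) ⊕ p) ∧ q = min(0.35, 0.95) = 0.35
(~(~(p ⊕ p) ⊕ p) ∧ q) ∧ p = min(0.35, 0.65) = 0.35
~(~~~q ∧ r) → ((~(~(p ⊕ p) ⊕ p) ∧ q) ∧ p) = min(1, 1 − 0.95 + 0.35) = min(1, 0.40) = 0.40

0.40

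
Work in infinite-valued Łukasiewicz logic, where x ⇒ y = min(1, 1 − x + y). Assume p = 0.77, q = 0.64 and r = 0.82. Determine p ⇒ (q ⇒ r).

q ⇒ r = min(1, 1 − 0.64 + 0.82) = min(1, 1.18) = 1.00
p ⇒ (q ⇒ r) = min(1, 1 − 0.77 + 1.00) = min(1, 1.23) = 1.00

1.00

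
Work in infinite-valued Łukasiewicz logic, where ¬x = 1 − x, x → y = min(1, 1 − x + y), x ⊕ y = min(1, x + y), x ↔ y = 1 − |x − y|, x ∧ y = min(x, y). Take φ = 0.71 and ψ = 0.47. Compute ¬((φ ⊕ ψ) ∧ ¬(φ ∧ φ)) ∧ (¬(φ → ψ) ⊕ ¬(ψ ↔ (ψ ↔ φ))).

0.53

φ ⊕ ψ = min(1, 0.71 + 0.47) = min(1, 1.18) = 1.00
φ ∧ φ = min(0.71, 0.71) = 0.71
¬(φ ∧ φ) = 1 − 0.71 = 0.29
(φ ⊕ ψ) ∧ ¬(φ ∧ φ) = min(1.00, 0.29) = 0.29
¬((φ ⊕ ψ) ∧ ¬(φ ∧ φ)) = 1 − 0.29 = 0.71
φ → ψ = min(1, 1 − 0.71 + 0.47) = min(1, 0.76) = 0.76
¬(φ → ψ) = 1 − 0.76 = 0.24
ψ ↔ φ = 1 − |0.47 − 0.71| = 1 − 0.24 = 0.76
ψ ↔ (ψ ↔ φ) = 1 − |0.47 − 0.76| = 1 − 0.29 = 0.71
¬(ψ ↔ (ψ ↔ φ)) = 1 − 0.71 = 0.29
¬(φ → ψ) ⊕ ¬(ψ ↔ (ψ ↔ φ)) = min(1, 0.24 + 0.29) = min(1, 0.53) = 0.53
¬((φ ⊕ ψ) ∧ ¬(φ ∧ φ)) ∧ (¬(φ → ψ) ⊕ ¬(ψ ↔ (ψ ↔ φ))) = min(0.71, 0.53) = 0.53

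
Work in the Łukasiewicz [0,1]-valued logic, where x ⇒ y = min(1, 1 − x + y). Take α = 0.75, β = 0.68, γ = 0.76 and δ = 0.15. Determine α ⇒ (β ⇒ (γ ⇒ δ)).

γ ⇒ δ = min(1, 1 − 0.76 + 0.15) = min(1, 0.39) = 0.39
β ⇒ (γ ⇒ δ) = min(1, 1 − 0.68 + 0.39) = min(1, 0.71) = 0.71
α ⇒ (β ⇒ (γ ⇒ δ)) = min(1, 1 − 0.75 + 0.71) = min(1, 0.96) = 0.96

0.96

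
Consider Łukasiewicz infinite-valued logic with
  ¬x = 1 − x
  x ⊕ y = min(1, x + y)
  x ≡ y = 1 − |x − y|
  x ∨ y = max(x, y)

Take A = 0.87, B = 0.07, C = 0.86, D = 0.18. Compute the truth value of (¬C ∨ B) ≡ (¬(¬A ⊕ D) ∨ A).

0.27

¬C = 1 − 0.86 = 0.14
¬C ∨ B = max(0.14, 0.07) = 0.14
¬A = 1 − 0.87 = 0.13
¬A ⊕ D = min(1, 0.13 + 0.18) = min(1, 0.31) = 0.31
¬(¬A ⊕ D) = 1 − 0.31 = 0.69
¬(¬A ⊕ D) ∨ A = max(0.69, 0.87) = 0.87
(¬C ∨ B) ≡ (¬(¬A ⊕ D) ∨ A) = 1 − |0.14 − 0.87| = 1 − 0.73 = 0.27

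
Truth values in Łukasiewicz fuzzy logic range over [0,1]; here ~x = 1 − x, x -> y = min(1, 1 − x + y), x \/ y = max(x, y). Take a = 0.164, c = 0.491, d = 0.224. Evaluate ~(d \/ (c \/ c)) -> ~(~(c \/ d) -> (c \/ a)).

c \/ c = max(0.491, 0.491) = 0.491
d \/ (c \/ c) = max(0.224, 0.491) = 0.491
~(d \/ (c \/ c)) = 1 − 0.491 = 0.509
c \/ d = max(0.491, 0.224) = 0.491
~(c \/ d) = 1 − 0.491 = 0.509
c \/ a = max(0.491, 0.164) = 0.491
~(c \/ d) -> (c \/ a) = min(1, 1 − 0.509 + 0.491) = min(1, 0.982) = 0.982
~(~(c \/ d) -> (c \/ a)) = 1 − 0.982 = 0.018
~(d \/ (c \/ c)) -> ~(~(c \/ d) -> (c \/ a)) = min(1, 1 − 0.509 + 0.018) = min(1, 0.509) = 0.509

0.509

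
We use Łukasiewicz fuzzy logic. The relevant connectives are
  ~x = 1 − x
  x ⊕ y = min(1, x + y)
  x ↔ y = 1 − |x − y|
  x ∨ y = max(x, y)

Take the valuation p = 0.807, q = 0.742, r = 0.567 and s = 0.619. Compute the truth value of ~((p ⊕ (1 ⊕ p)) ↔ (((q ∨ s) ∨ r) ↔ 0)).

1 ⊕ p = min(1, 1.000 + 0.807) = min(1, 1.807) = 1.000
p ⊕ (1 ⊕ p) = min(1, 0.807 + 1.000) = min(1, 1.807) = 1.000
q ∨ s = max(0.742, 0.619) = 0.742
(q ∨ s) ∨ r = max(0.742, 0.567) = 0.742
((q ∨ s) ∨ r) ↔ 0 = 1 − |0.742 − 0.000| = 1 − 0.742 = 0.258
(p ⊕ (1 ⊕ p)) ↔ (((q ∨ s) ∨ r) ↔ 0) = 1 − |1.000 − 0.258| = 1 − 0.742 = 0.258
~((p ⊕ (1 ⊕ p)) ↔ (((q ∨ s) ∨ r) ↔ 0)) = 1 − 0.258 = 0.742

0.742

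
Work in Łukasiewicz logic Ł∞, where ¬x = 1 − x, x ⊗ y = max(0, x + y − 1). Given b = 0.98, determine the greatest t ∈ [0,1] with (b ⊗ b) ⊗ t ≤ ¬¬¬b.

0.06

b ⊗ b = max(0, 0.98 + 0.98 − 1) = max(0, 0.96) = 0.96
So the left factor is b ⊗ b = 0.96.
¬b = 1 − 0.98 = 0.02
¬¬b = 1 − 0.02 = 0.98
¬¬¬b = 1 − 0.98 = 0.02
So the right-hand bound is ¬¬¬b = 0.02.
The residuum of the Łukasiewicz t-norm gives the supremum: min(1, 1 − 0.96 + 0.02).
1 − 0.96 + 0.02 = 0.06, so t = min(1, 0.06) = 0.06.
Check: 0.96 ⊗ 0.06 = max(0, 0.02) = 0.02 ≤ 0.02.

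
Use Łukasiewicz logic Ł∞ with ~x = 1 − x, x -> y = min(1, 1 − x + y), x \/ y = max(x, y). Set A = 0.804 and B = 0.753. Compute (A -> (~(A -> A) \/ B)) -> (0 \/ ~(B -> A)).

A -> A = min(1, 1 − 0.804 + 0.804) = min(1, 1.000) = 1.000
~(A -> A) = 1 − 1.000 = 0.000
~(A -> A) \/ B = max(0.000, 0.753) = 0.753
A -> (~(A -> A) \/ B) = min(1, 1 − 0.804 + 0.753) = min(1, 0.949) = 0.949
B -> A = min(1, 1 − 0.753 + 0.804) = min(1, 1.051) = 1.000
~(B -> A) = 1 − 1.000 = 0.000
0 \/ ~(B -> A) = max(0.000, 0.000) = 0.000
(A -> (~(A -> A) \/ B)) -> (0 \/ ~(B -> A)) = min(1, 1 − 0.949 + 0.000) = min(1, 0.051) = 0.051

0.051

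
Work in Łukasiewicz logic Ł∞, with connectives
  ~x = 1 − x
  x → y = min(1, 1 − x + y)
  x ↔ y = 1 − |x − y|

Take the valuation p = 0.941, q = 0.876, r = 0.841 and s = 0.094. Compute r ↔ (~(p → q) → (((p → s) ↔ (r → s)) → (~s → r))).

0.841

p → q = min(1, 1 − 0.941 + 0.876) = min(1, 0.935) = 0.935
~(p → q) = 1 − 0.935 = 0.065
p → s = min(1, 1 − 0.941 + 0.094) = min(1, 0.153) = 0.153
r → s = min(1, 1 − 0.841 + 0.094) = min(1, 0.253) = 0.253
(p → s) ↔ (r → s) = 1 − |0.153 − 0.253| = 1 − 0.100 = 0.900
~s = 1 − 0.094 = 0.906
~s → r = min(1, 1 − 0.906 + 0.841) = min(1, 0.935) = 0.935
((p → s) ↔ (r → s)) → (~s → r) = min(1, 1 − 0.900 + 0.935) = min(1, 1.035) = 1.000
~(p → q) → (((p → s) ↔ (r → s)) → (~s → r)) = min(1, 1 − 0.065 + 1.000) = min(1, 1.935) = 1.000
r ↔ (~(p → q) → (((p → s) ↔ (r → s)) → (~s → r))) = 1 − |0.841 − 1.000| = 1 − 0.159 = 0.841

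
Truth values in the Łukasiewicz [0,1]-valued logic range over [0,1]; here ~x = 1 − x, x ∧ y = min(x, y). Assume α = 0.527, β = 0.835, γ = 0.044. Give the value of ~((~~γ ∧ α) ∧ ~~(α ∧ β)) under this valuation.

~γ = 1 − 0.044 = 0.956
~~γ = 1 − 0.956 = 0.044
~~γ ∧ α = min(0.044, 0.527) = 0.044
α ∧ β = min(0.527, 0.835) = 0.527
~(α ∧ β) = 1 − 0.527 = 0.473
~~(α ∧ β) = 1 − 0.473 = 0.527
(~~γ ∧ α) ∧ ~~(α ∧ β) = min(0.044, 0.527) = 0.044
~((~~γ ∧ α) ∧ ~~(α ∧ β)) = 1 − 0.044 = 0.956

0.956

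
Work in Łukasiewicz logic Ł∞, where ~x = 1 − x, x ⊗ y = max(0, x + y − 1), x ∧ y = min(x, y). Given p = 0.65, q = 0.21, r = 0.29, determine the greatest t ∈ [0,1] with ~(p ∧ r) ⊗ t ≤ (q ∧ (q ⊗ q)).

0.29

p ∧ r = min(0.65, 0.29) = 0.29
~(p ∧ r) = 1 − 0.29 = 0.71
So the left factor is ~(p ∧ r) = 0.71.
q ⊗ q = max(0, 0.21 + 0.21 − 1) = max(0, -0.58) = 0.00
q ∧ (q ⊗ q) = min(0.21, 0.00) = 0.00
So the right-hand bound is q ∧ (q ⊗ q) = 0.00.
The residuum of the Łukasiewicz t-norm gives the supremum: min(1, 1 − 0.71 + 0.00).
1 − 0.71 + 0.00 = 0.29, so t = min(1, 0.29) = 0.29.
Check: 0.71 ⊗ 0.29 = max(0, 0.00) = 0.00 ≤ 0.00.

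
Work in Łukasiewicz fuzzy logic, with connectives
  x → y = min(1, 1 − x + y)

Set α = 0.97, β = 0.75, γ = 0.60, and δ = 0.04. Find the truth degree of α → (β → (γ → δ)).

γ → δ = min(1, 1 − 0.60 + 0.04) = min(1, 0.44) = 0.44
β → (γ → δ) = min(1, 1 − 0.75 + 0.44) = min(1, 0.69) = 0.69
α → (β → (γ → δ)) = min(1, 1 − 0.97 + 0.69) = min(1, 0.72) = 0.72

0.72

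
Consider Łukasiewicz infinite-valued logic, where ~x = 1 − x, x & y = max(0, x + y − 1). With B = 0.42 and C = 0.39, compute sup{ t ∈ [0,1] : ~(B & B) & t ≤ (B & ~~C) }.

0.00

B & B = max(0, 0.42 + 0.42 − 1) = max(0, -0.16) = 0.00
~(B & B) = 1 − 0.00 = 1.00
So the left factor is ~(B & B) = 1.00.
~C = 1 − 0.39 = 0.61
~~C = 1 − 0.61 = 0.39
B & ~~C = max(0, 0.42 + 0.39 − 1) = max(0, -0.19) = 0.00
So the right-hand bound is B & ~~C = 0.00.
The residuum of the Łukasiewicz t-norm gives the supremum: min(1, 1 − 1.00 + 0.00).
1 − 1.00 + 0.00 = 0.00, so t = min(1, 0.00) = 0.00.
Check: 1.00 & 0.00 = max(0, 0.00) = 0.00 ≤ 0.00.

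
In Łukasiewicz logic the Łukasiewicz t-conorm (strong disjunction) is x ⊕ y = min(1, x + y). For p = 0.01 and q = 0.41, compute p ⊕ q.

p ⊕ q = min(1, 0.01 + 0.41) = min(1, 0.42) = 0.42
For comparison, the Gödel t-conorm max(x, y) would give 0.41.

0.42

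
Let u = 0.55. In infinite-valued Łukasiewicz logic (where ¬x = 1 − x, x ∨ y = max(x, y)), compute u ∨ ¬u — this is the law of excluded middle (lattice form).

¬u = 1 − 0.55 = 0.45
u ∨ ¬u = max(0.55, 0.45) = 0.55
(The value 0.55 < 1 shows this instance is not satisfied; not a Ł∞-tautology — its value is max(a, 1−a).)

0.55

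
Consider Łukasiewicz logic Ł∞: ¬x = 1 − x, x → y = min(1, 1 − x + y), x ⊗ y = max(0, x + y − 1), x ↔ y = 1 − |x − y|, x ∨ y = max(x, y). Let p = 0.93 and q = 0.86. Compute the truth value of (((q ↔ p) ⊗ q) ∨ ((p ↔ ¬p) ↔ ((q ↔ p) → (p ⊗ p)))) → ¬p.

q ↔ p = 1 − |0.86 − 0.93| = 1 − 0.07 = 0.93
(q ↔ p) ⊗ q = max(0, 0.93 + 0.86 − 1) = max(0, 0.79) = 0.79
¬p = 1 − 0.93 = 0.07
p ↔ ¬p = 1 − |0.93 − 0.07| = 1 − 0.86 = 0.14
p ⊗ p = max(0, 0.93 + 0.93 − 1) = max(0, 0.86) = 0.86
(q ↔ p) → (p ⊗ p) = min(1, 1 − 0.93 + 0.86) = min(1, 0.93) = 0.93
(p ↔ ¬p) ↔ ((q ↔ p) → (p ⊗ p)) = 1 − |0.14 − 0.93| = 1 − 0.79 = 0.21
((q ↔ p) ⊗ q) ∨ ((p ↔ ¬p) ↔ ((q ↔ p) → (p ⊗ p))) = max(0.79, 0.21) = 0.79
(((q ↔ p) ⊗ q) ∨ ((p ↔ ¬p) ↔ ((q ↔ p) → (p ⊗ p)))) → ¬p = min(1, 1 − 0.79 + 0.07) = min(1, 0.28) = 0.28

0.28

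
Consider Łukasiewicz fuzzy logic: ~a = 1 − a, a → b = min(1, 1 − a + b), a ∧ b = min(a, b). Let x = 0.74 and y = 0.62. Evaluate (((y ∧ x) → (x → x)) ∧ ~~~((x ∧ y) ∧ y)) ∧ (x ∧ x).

y ∧ x = min(0.62, 0.74) = 0.62
x → x = min(1, 1 − 0.74 + 0.74) = min(1, 1.00) = 1.00
(y ∧ x) → (x → x) = min(1, 1 − 0.62 + 1.00) = min(1, 1.38) = 1.00
x ∧ y = min(0.74, 0.62) = 0.62
(x ∧ y) ∧ y = min(0.62, 0.62) = 0.62
~((x ∧ y) ∧ y) = 1 − 0.62 = 0.38
~~((x ∧ y) ∧ y) = 1 − 0.38 = 0.62
~~~((x ∧ y) ∧ y) = 1 − 0.62 = 0.38
((y ∧ x) → (x → x)) ∧ ~~~((x ∧ y) ∧ y) = min(1.00, 0.38) = 0.38
x ∧ x = min(0.74, 0.74) = 0.74
(((y ∧ x) → (x → x)) ∧ ~~~((x ∧ y) ∧ y)) ∧ (x ∧ x) = min(0.38, 0.74) = 0.38

0.38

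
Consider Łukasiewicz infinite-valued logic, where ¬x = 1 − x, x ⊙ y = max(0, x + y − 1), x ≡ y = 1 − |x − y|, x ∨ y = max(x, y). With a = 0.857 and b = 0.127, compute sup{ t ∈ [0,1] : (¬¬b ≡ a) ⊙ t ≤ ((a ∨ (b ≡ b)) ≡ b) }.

0.857

¬b = 1 − 0.127 = 0.873
¬¬b = 1 − 0.873 = 0.127
¬¬b ≡ a = 1 − |0.127 − 0.857| = 1 − 0.730 = 0.270
So the left factor is ¬¬b ≡ a = 0.270.
b ≡ b = 1 − |0.127 − 0.127| = 1 − 0.000 = 1.000
a ∨ (b ≡ b) = max(0.857, 1.000) = 1.000
(a ∨ (b ≡ b)) ≡ b = 1 − |1.000 − 0.127| = 1 − 0.873 = 0.127
So the right-hand bound is (a ∨ (b ≡ b)) ≡ b = 0.127.
The residuum of the Łukasiewicz t-norm gives the supremum: min(1, 1 − 0.270 + 0.127).
1 − 0.270 + 0.127 = 0.857, so t = min(1, 0.857) = 0.857.
Check: 0.270 ⊙ 0.857 = max(0, 0.127) = 0.127 ≤ 0.127.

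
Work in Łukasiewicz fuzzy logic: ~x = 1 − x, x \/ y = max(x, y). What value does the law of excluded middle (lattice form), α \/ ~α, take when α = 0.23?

~α = 1 − 0.23 = 0.77
α \/ ~α = max(0.23, 0.77) = 0.77
(The value 0.77 < 1 shows this instance is not satisfied; not a Ł∞-tautology — its value is max(a, 1−a).)

0.77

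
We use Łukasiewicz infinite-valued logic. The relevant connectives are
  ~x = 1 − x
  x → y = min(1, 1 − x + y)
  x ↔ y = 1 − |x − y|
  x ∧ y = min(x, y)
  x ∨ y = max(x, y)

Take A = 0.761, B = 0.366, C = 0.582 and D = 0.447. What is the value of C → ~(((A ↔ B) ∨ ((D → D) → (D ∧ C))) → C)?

0.441

A ↔ B = 1 − |0.761 − 0.366| = 1 − 0.395 = 0.605
D → D = min(1, 1 − 0.447 + 0.447) = min(1, 1.000) = 1.000
D ∧ C = min(0.447, 0.582) = 0.447
(D → D) → (D ∧ C) = min(1, 1 − 1.000 + 0.447) = min(1, 0.447) = 0.447
(A ↔ B) ∨ ((D → D) → (D ∧ C)) = max(0.605, 0.447) = 0.605
((A ↔ B) ∨ ((D → D) → (D ∧ C))) → C = min(1, 1 − 0.605 + 0.582) = min(1, 0.977) = 0.977
~(((A ↔ B) ∨ ((D → D) → (D ∧ C))) → C) = 1 − 0.977 = 0.023
C → ~(((A ↔ B) ∨ ((D → D) → (D ∧ C))) → C) = min(1, 1 − 0.582 + 0.023) = min(1, 0.441) = 0.441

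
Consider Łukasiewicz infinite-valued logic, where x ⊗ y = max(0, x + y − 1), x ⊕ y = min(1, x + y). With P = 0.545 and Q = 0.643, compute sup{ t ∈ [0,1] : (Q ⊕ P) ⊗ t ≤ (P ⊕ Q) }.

1.000

Q ⊕ P = min(1, 0.643 + 0.545) = min(1, 1.188) = 1.000
So the left factor is Q ⊕ P = 1.000.
P ⊕ Q = min(1, 0.545 + 0.643) = min(1, 1.188) = 1.000
So the right-hand bound is P ⊕ Q = 1.000.
The residuum of the Łukasiewicz t-norm gives the supremum: min(1, 1 − 1.000 + 1.000).
1 − 1.000 + 1.000 = 1.000, so t = min(1, 1.000) = 1.000.
Check: 1.000 ⊗ 1.000 = max(0, 1.000) = 1.000 ≤ 1.000.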